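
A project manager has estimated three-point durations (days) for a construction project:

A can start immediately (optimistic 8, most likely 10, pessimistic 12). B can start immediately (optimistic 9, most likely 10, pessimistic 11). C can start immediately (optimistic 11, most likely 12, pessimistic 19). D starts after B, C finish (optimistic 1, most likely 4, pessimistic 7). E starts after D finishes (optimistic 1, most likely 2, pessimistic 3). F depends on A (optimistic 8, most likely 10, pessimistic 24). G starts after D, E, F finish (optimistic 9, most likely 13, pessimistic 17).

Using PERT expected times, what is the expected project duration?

te_A = (8 + 4·10 + 12)/6 = 60/6 = 10
te_B = (9 + 4·10 + 11)/6 = 60/6 = 10
te_C = (11 + 4·12 + 19)/6 = 78/6 = 13
te_D = (1 + 4·4 + 7)/6 = 24/6 = 4
te_E = (1 + 4·2 + 3)/6 = 12/6 = 2
te_F = (8 + 4·10 + 24)/6 = 72/6 = 12
te_G = (9 + 4·13 + 17)/6 = 78/6 = 13

Forward pass:
ES_A = 0; EF_A = 10
ES_B = 0; EF_B = 10
ES_C = 0; EF_C = 13
ES_D = max(EF_B=10, EF_C=13) = 13; EF_D = 13+4 = 17
ES_E = 17; EF_E = 17+2 = 19
ES_F = 10; EF_F = 10+12 = 22
ES_G = max(EF_D=17, EF_E=19, EF_F=22) = 22; EF_G = 22+13 = 35
Expected project duration μ = 35 days. Critical path: A → F → G.

35 days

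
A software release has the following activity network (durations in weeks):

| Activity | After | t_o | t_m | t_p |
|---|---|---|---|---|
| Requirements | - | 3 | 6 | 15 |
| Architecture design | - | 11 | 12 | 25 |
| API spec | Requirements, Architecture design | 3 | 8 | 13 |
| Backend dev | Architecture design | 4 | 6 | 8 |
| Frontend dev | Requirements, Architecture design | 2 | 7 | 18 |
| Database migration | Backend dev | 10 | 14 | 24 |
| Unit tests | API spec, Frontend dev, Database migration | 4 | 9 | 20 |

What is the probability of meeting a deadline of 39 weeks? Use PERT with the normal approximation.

0.081

te_Requirements = (3 + 4·6 + 15)/6 = 42/6 = 7; σ²_Requirements = ((15−3)/6)² = 4.000
te_Architecture design = (11 + 4·12 + 25)/6 = 84/6 = 14; σ²_Architecture design = ((25−11)/6)² = 5.444
te_API spec = (3 + 4·8 + 13)/6 = 48/6 = 8; σ²_API spec = ((13−3)/6)² = 2.778
te_Backend dev = (4 + 4·6 + 8)/6 = 36/6 = 6; σ²_Backend dev = ((8−4)/6)² = 0.444
te_Frontend dev = (2 + 4·7 + 18)/6 = 48/6 = 8; σ²_Frontend dev = ((18−2)/6)² = 7.111
te_Database migration = (10 + 4·14 + 24)/6 = 90/6 = 15; σ²_Database migration = ((24−10)/6)² = 5.444
te_Unit tests = (4 + 4·9 + 20)/6 = 60/6 = 10; σ²_Unit tests = ((20−4)/6)² = 7.111

Forward pass:
ES_Requirements = 0; EF_Requirements = 7
ES_Architecture design = 0; EF_Architecture design = 14
ES_API spec = max(EF_Requirements=7, EF_Architecture design=14) = 14; EF_API spec = 14+8 = 22
ES_Backend dev = 14; EF_Backend dev = 14+6 = 20
ES_Frontend dev = max(EF_Requirements=7, EF_Architecture design=14) = 14; EF_Frontend dev = 14+8 = 22
ES_Database migration = 20; EF_Database migration = 20+15 = 35
ES_Unit tests = max(EF_API spec=22, EF_Frontend dev=22, EF_Database migration=35) = 35; EF_Unit tests = 35+10 = 45
Expected project duration μ = 45 weeks. Critical path: Architecture design → Backend dev → Database migration → Unit tests.

Variance along critical path = 5.444 + 0.444 + 5.444 + 7.111 = 18.444; σ = √18.444 = 4.295 weeks.
Z = (39 − 45) / 4.295 = -1.397
P(T ≤ 39) = Φ(-1.397) ≈ 0.081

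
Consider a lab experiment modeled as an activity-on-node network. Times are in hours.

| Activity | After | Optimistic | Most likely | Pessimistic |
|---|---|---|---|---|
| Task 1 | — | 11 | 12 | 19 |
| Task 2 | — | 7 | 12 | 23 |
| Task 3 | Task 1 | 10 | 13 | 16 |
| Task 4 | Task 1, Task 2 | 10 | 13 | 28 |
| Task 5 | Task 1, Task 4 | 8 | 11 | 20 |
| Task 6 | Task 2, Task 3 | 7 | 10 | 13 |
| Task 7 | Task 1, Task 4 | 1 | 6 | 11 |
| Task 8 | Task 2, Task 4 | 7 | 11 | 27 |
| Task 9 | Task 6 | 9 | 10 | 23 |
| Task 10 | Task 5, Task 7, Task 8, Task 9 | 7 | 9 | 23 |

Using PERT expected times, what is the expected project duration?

59 hours

te_Task 1 = (11 + 4·12 + 19)/6 = 78/6 = 13
te_Task 2 = (7 + 4·12 + 23)/6 = 78/6 = 13
te_Task 3 = (10 + 4·13 + 16)/6 = 78/6 = 13
te_Task 4 = (10 + 4·13 + 28)/6 = 90/6 = 15
te_Task 5 = (8 + 4·11 + 20)/6 = 72/6 = 12
te_Task 6 = (7 + 4·10 + 13)/6 = 60/6 = 10
te_Task 7 = (1 + 4·6 + 11)/6 = 36/6 = 6
te_Task 8 = (7 + 4·11 + 27)/6 = 78/6 = 13
te_Task 9 = (9 + 4·10 + 23)/6 = 72/6 = 12
te_Task 10 = (7 + 4·9 + 23)/6 = 66/6 = 11

Forward pass:
ES_Task 1 = 0; EF_Task 1 = 13
ES_Task 2 = 0; EF_Task 2 = 13
ES_Task 3 = 13; EF_Task 3 = 13+13 = 26
ES_Task 4 = max(EF_Task 1=13, EF_Task 2=13) = 13; EF_Task 4 = 13+15 = 28
ES_Task 5 = max(EF_Task 1=13, EF_Task 4=28) = 28; EF_Task 5 = 28+12 = 40
ES_Task 6 = max(EF_Task 2=13, EF_Task 3=26) = 26; EF_Task 6 = 26+10 = 36
ES_Task 7 = max(EF_Task 1=13, EF_Task 4=28) = 28; EF_Task 7 = 28+6 = 34
ES_Task 8 = max(EF_Task 2=13, EF_Task 4=28) = 28; EF_Task 8 = 28+13 = 41
ES_Task 9 = 36; EF_Task 9 = 36+12 = 48
ES_Task 10 = max(EF_Task 5=40, EF_Task 7=34, EF_Task 8=41, EF_Task 9=48) = 48; EF_Task 10 = 48+11 = 59
Expected project duration μ = 59 hours. Critical path: Task 1 → Task 3 → Task 6 → Task 9 → Task 10.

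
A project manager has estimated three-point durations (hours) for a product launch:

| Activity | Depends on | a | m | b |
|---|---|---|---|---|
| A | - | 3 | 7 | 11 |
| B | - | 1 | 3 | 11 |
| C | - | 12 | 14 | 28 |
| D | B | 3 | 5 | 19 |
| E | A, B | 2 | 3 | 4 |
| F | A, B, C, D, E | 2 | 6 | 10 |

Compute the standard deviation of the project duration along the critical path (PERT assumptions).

2.98 hours

te_A = (3 + 4·7 + 11)/6 = 42/6 = 7; σ²_A = ((11−3)/6)² = 1.778
te_B = (1 + 4·3 + 11)/6 = 24/6 = 4; σ²_B = ((11−1)/6)² = 2.778
te_C = (12 + 4·14 + 28)/6 = 96/6 = 16; σ²_C = ((28−12)/6)² = 7.111
te_D = (3 + 4·5 + 19)/6 = 42/6 = 7; σ²_D = ((19−3)/6)² = 7.111
te_E = (2 + 4·3 + 4)/6 = 18/6 = 3; σ²_E = ((4−2)/6)² = 0.111
te_F = (2 + 4·6 + 10)/6 = 36/6 = 6; σ²_F = ((10−2)/6)² = 1.778

Forward pass:
ES_A = 0; EF_A = 7
ES_B = 0; EF_B = 4
ES_C = 0; EF_C = 16
ES_D = 4; EF_D = 4+7 = 11
ES_E = max(EF_A=7, EF_B=4) = 7; EF_E = 7+3 = 10
ES_F = max(EF_A=7, EF_B=4, EF_C=16, EF_D=11, EF_E=10) = 16; EF_F = 16+6 = 22
Expected project duration μ = 22 hours. Critical path: C → F.

Variance along critical path = 7.111 + 1.778 = 8.889
σ = √8.889 = 2.981 hours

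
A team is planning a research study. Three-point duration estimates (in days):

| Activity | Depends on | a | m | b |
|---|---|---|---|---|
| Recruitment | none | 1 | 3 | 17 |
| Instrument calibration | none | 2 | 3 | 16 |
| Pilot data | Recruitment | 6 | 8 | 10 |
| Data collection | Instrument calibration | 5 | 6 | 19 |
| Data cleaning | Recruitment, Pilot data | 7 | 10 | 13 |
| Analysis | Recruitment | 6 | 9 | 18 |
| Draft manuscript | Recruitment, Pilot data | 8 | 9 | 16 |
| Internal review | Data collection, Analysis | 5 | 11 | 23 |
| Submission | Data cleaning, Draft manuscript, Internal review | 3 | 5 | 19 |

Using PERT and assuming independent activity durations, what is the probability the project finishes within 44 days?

0.972

te_Recruitment = (1 + 4·3 + 17)/6 = 30/6 = 5; σ²_Recruitment = ((17−1)/6)² = 7.111
te_Instrument calibration = (2 + 4·3 + 16)/6 = 30/6 = 5; σ²_Instrument calibration = ((16−2)/6)² = 5.444
te_Pilot data = (6 + 4·8 + 10)/6 = 48/6 = 8; σ²_Pilot data = ((10−6)/6)² = 0.444
te_Data collection = (5 + 4·6 + 19)/6 = 48/6 = 8; σ²_Data collection = ((19−5)/6)² = 5.444
te_Data cleaning = (7 + 4·10 + 13)/6 = 60/6 = 10; σ²_Data cleaning = ((13−7)/6)² = 1.000
te_Analysis = (6 + 4·9 + 18)/6 = 60/6 = 10; σ²_Analysis = ((18−6)/6)² = 4.000
te_Draft manuscript = (8 + 4·9 + 16)/6 = 60/6 = 10; σ²_Draft manuscript = ((16−8)/6)² = 1.778
te_Internal review = (5 + 4·11 + 23)/6 = 72/6 = 12; σ²_Internal review = ((23−5)/6)² = 9.000
te_Submission = (3 + 4·5 + 19)/6 = 42/6 = 7; σ²_Submission = ((19−3)/6)² = 7.111

Forward pass:
ES_Recruitment = 0; EF_Recruitment = 5
ES_Instrument calibration = 0; EF_Instrument calibration = 5
ES_Pilot data = 5; EF_Pilot data = 5+8 = 13
ES_Data collection = 5; EF_Data collection = 5+8 = 13
ES_Data cleaning = max(EF_Recruitment=5, EF_Pilot data=13) = 13; EF_Data cleaning = 13+10 = 23
ES_Analysis = 5; EF_Analysis = 5+10 = 15
ES_Draft manuscript = max(EF_Recruitment=5, EF_Pilot data=13) = 13; EF_Draft manuscript = 13+10 = 23
ES_Internal review = max(EF_Data collection=13, EF_Analysis=15) = 15; EF_Internal review = 15+12 = 27
ES_Submission = max(EF_Data cleaning=23, EF_Draft manuscript=23, EF_Internal review=27) = 27; EF_Submission = 27+7 = 34
Expected project duration μ = 34 days. Critical path: Recruitment → Analysis → Internal review → Submission.

Variance along critical path = 7.111 + 4.000 + 9.000 + 7.111 = 27.222; σ = √27.222 = 5.217 days.
Z = (44 − 34) / 5.217 = 1.917
P(T ≤ 44) = Φ(1.917) ≈ 0.972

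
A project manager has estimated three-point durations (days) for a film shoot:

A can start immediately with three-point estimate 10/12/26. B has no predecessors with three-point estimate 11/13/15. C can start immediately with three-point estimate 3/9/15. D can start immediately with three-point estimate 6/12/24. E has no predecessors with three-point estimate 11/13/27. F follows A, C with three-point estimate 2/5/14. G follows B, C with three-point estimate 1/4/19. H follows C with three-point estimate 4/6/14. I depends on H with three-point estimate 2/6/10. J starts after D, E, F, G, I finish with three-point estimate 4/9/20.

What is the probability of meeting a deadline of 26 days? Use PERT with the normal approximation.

0.065

te_A = (10 + 4·12 + 26)/6 = 84/6 = 14; σ²_A = ((26−10)/6)² = 7.111
te_B = (11 + 4·13 + 15)/6 = 78/6 = 13; σ²_B = ((15−11)/6)² = 0.444
te_C = (3 + 4·9 + 15)/6 = 54/6 = 9; σ²_C = ((15−3)/6)² = 4.000
te_D = (6 + 4·12 + 24)/6 = 78/6 = 13; σ²_D = ((24−6)/6)² = 9.000
te_E = (11 + 4·13 + 27)/6 = 90/6 = 15; σ²_E = ((27−11)/6)² = 7.111
te_F = (2 + 4·5 + 14)/6 = 36/6 = 6; σ²_F = ((14−2)/6)² = 4.000
te_G = (1 + 4·4 + 19)/6 = 36/6 = 6; σ²_G = ((19−1)/6)² = 9.000
te_H = (4 + 4·6 + 14)/6 = 42/6 = 7; σ²_H = ((14−4)/6)² = 2.778
te_I = (2 + 4·6 + 10)/6 = 36/6 = 6; σ²_I = ((10−2)/6)² = 1.778
te_J = (4 + 4·9 + 20)/6 = 60/6 = 10; σ²_J = ((20−4)/6)² = 7.111

Forward pass:
ES_A = 0; EF_A = 14
ES_B = 0; EF_B = 13
ES_C = 0; EF_C = 9
ES_D = 0; EF_D = 13
ES_E = 0; EF_E = 15
ES_F = max(EF_A=14, EF_C=9) = 14; EF_F = 14+6 = 20
ES_G = max(EF_B=13, EF_C=9) = 13; EF_G = 13+6 = 19
ES_H = 9; EF_H = 9+7 = 16
ES_I = 16; EF_I = 16+6 = 22
ES_J = max(EF_D=13, EF_E=15, EF_F=20, EF_G=19, EF_I=22) = 22; EF_J = 22+10 = 32
Expected project duration μ = 32 days. Critical path: C → H → I → J.

Variance along critical path = 4.000 + 2.778 + 1.778 + 7.111 = 15.667; σ = √15.667 = 3.958 days.
Z = (26 − 32) / 3.958 = -1.516
P(T ≤ 26) = Φ(-1.516) ≈ 0.065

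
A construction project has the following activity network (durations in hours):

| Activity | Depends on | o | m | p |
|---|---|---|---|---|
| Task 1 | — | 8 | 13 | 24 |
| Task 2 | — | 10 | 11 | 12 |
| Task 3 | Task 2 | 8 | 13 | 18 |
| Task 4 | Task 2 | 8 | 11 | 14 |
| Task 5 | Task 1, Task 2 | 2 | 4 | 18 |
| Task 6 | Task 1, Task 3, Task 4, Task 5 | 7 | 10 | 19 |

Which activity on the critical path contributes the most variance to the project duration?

Task 6

te_Task 1 = (8 + 4·13 + 24)/6 = 84/6 = 14; σ²_Task 1 = ((24−8)/6)² = 7.111
te_Task 2 = (10 + 4·11 + 12)/6 = 66/6 = 11; σ²_Task 2 = ((12−10)/6)² = 0.111
te_Task 3 = (8 + 4·13 + 18)/6 = 78/6 = 13; σ²_Task 3 = ((18−8)/6)² = 2.778
te_Task 4 = (8 + 4·11 + 14)/6 = 66/6 = 11; σ²_Task 4 = ((14−8)/6)² = 1.000
te_Task 5 = (2 + 4·4 + 18)/6 = 36/6 = 6; σ²_Task 5 = ((18−2)/6)² = 7.111
te_Task 6 = (7 + 4·10 + 19)/6 = 66/6 = 11; σ²_Task 6 = ((19−7)/6)² = 4.000

Forward pass:
ES_Task 1 = 0; EF_Task 1 = 14
ES_Task 2 = 0; EF_Task 2 = 11
ES_Task 3 = 11; EF_Task 3 = 11+13 = 24
ES_Task 4 = 11; EF_Task 4 = 11+11 = 22
ES_Task 5 = max(EF_Task 1=14, EF_Task 2=11) = 14; EF_Task 5 = 14+6 = 20
ES_Task 6 = max(EF_Task 1=14, EF_Task 3=24, EF_Task 4=22, EF_Task 5=20) = 24; EF_Task 6 = 24+11 = 35
Expected project duration μ = 35 hours. Critical path: Task 2 → Task 3 → Task 6.

Variances on critical path: σ²_Task 2=0.111, σ²_Task 3=2.778, σ²_Task 6=4.000.
Largest is σ²_Task 6 = 4.000.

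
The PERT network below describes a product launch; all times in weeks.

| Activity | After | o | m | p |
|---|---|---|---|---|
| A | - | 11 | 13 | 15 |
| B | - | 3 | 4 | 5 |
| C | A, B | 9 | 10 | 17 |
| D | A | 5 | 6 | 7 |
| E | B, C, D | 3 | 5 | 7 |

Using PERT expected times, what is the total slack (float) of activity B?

9 weeks

te_A = (11 + 4·13 + 15)/6 = 78/6 = 13
te_B = (3 + 4·4 + 5)/6 = 24/6 = 4
te_C = (9 + 4·10 + 17)/6 = 66/6 = 11
te_D = (5 + 4·6 + 7)/6 = 36/6 = 6
te_E = (3 + 4·5 + 7)/6 = 30/6 = 5

Forward pass:
ES_A = 0; EF_A = 13
ES_B = 0; EF_B = 4
ES_C = max(EF_A=13, EF_B=4) = 13; EF_C = 13+11 = 24
ES_D = 13; EF_D = 13+6 = 19
ES_E = max(EF_B=4, EF_C=24, EF_D=19) = 24; EF_E = 24+5 = 29
Expected project duration μ = 29 weeks. Critical path: A → C → E.

Backward pass:
LF_E = 29; LS_E = 29−5 = 24
LF_D = LS_E = 24; LS_D = 24−6 = 18
LF_C = LS_E = 24; LS_C = 24−11 = 13
LF_B = min(LS_C=13, LS_E=24) = 13; LS_B = 13−4 = 9
LF_A = min(LS_C=13, LS_D=18) = 13; LS_A = 13−13 = 0
Slack_B = LS_B − ES_B = 9 − 0 = 9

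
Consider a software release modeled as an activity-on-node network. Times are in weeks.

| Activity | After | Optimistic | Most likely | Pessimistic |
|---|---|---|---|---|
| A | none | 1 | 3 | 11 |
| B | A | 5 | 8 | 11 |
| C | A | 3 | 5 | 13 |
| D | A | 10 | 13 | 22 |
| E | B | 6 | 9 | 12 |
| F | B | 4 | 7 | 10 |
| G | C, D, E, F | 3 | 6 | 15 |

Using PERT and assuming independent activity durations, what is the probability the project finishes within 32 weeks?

0.912

te_A = (1 + 4·3 + 11)/6 = 24/6 = 4; σ²_A = ((11−1)/6)² = 2.778
te_B = (5 + 4·8 + 11)/6 = 48/6 = 8; σ²_B = ((11−5)/6)² = 1.000
te_C = (3 + 4·5 + 13)/6 = 36/6 = 6; σ²_C = ((13−3)/6)² = 2.778
te_D = (10 + 4·13 + 22)/6 = 84/6 = 14; σ²_D = ((22−10)/6)² = 4.000
te_E = (6 + 4·9 + 12)/6 = 54/6 = 9; σ²_E = ((12−6)/6)² = 1.000
te_F = (4 + 4·7 + 10)/6 = 42/6 = 7; σ²_F = ((10−4)/6)² = 1.000
te_G = (3 + 4·6 + 15)/6 = 42/6 = 7; σ²_G = ((15−3)/6)² = 4.000

Forward pass:
ES_A = 0; EF_A = 4
ES_B = 4; EF_B = 4+8 = 12
ES_C = 4; EF_C = 4+6 = 10
ES_D = 4; EF_D = 4+14 = 18
ES_E = 12; EF_E = 12+9 = 21
ES_F = 12; EF_F = 12+7 = 19
ES_G = max(EF_C=10, EF_D=18, EF_E=21, EF_F=19) = 21; EF_G = 21+7 = 28
Expected project duration μ = 28 weeks. Critical path: A → B → E → G.

Variance along critical path = 2.778 + 1.000 + 1.000 + 4.000 = 8.778; σ = √8.778 = 2.963 weeks.
Z = (32 − 28) / 2.963 = 1.350
P(T ≤ 32) = Φ(1.350) ≈ 0.912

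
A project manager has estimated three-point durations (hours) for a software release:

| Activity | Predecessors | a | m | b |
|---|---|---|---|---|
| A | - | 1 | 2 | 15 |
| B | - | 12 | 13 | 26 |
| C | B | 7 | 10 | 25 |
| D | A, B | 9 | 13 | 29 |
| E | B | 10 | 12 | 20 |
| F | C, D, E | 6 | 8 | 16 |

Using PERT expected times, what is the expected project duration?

te_A = (1 + 4·2 + 15)/6 = 24/6 = 4
te_B = (12 + 4·13 + 26)/6 = 90/6 = 15
te_C = (7 + 4·10 + 25)/6 = 72/6 = 12
te_D = (9 + 4·13 + 29)/6 = 90/6 = 15
te_E = (10 + 4·12 + 20)/6 = 78/6 = 13
te_F = (6 + 4·8 + 16)/6 = 54/6 = 9

Forward pass:
ES_A = 0; EF_A = 4
ES_B = 0; EF_B = 15
ES_C = 15; EF_C = 15+12 = 27
ES_D = max(EF_A=4, EF_B=15) = 15; EF_D = 15+15 = 30
ES_E = 15; EF_E = 15+13 = 28
ES_F = max(EF_C=27, EF_D=30, EF_E=28) = 30; EF_F = 30+9 = 39
Expected project duration μ = 39 hours. Critical path: B → D → F.

39 hours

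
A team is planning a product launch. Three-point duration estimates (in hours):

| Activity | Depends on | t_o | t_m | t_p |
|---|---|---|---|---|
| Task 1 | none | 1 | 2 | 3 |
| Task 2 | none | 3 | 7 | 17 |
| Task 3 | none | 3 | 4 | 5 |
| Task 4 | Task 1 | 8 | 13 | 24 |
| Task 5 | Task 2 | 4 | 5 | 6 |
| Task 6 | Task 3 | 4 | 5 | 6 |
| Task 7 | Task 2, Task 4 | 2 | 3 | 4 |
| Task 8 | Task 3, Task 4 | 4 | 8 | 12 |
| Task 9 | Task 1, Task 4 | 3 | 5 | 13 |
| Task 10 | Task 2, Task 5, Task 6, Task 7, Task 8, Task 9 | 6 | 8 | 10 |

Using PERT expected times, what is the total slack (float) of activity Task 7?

te_Task 1 = (1 + 4·2 + 3)/6 = 12/6 = 2
te_Task 2 = (3 + 4·7 + 17)/6 = 48/6 = 8
te_Task 3 = (3 + 4·4 + 5)/6 = 24/6 = 4
te_Task 4 = (8 + 4·13 + 24)/6 = 84/6 = 14
te_Task 5 = (4 + 4·5 + 6)/6 = 30/6 = 5
te_Task 6 = (4 + 4·5 + 6)/6 = 30/6 = 5
te_Task 7 = (2 + 4·3 + 4)/6 = 18/6 = 3
te_Task 8 = (4 + 4·8 + 12)/6 = 48/6 = 8
te_Task 9 = (3 + 4·5 + 13)/6 = 36/6 = 6
te_Task 10 = (6 + 4·8 + 10)/6 = 48/6 = 8

Forward pass:
ES_Task 1 = 0; EF_Task 1 = 2
ES_Task 2 = 0; EF_Task 2 = 8
ES_Task 3 = 0; EF_Task 3 = 4
ES_Task 4 = 2; EF_Task 4 = 2+14 = 16
ES_Task 5 = 8; EF_Task 5 = 8+5 = 13
ES_Task 6 = 4; EF_Task 6 = 4+5 = 9
ES_Task 7 = max(EF_Task 2=8, EF_Task 4=16) = 16; EF_Task 7 = 16+3 = 19
ES_Task 8 = max(EF_Task 3=4, EF_Task 4=16) = 16; EF_Task 8 = 16+8 = 24
ES_Task 9 = max(EF_Task 1=2, EF_Task 4=16) = 16; EF_Task 9 = 16+6 = 22
ES_Task 10 = max(EF_Task 2=8, EF_Task 5=13, EF_Task 6=9, EF_Task 7=19, EF_Task 8=24, EF_Task 9=22) = 24; EF_Task 10 = 24+8 = 32
Expected project duration μ = 32 hours. Critical path: Task 1 → Task 4 → Task 8 → Task 10.

Backward pass:
LF_Task 10 = 32; LS_Task 10 = 32−8 = 24
LF_Task 9 = LS_Task 10 = 24; LS_Task 9 = 24−6 = 18
LF_Task 8 = LS_Task 10 = 24; LS_Task 8 = 24−8 = 16
LF_Task 7 = LS_Task 10 = 24; LS_Task 7 = 24−3 = 21
LF_Task 6 = LS_Task 10 = 24; LS_Task 6 = 24−5 = 19
LF_Task 5 = LS_Task 10 = 24; LS_Task 5 = 24−5 = 19
LF_Task 4 = min(LS_Task 7=21, LS_Task 8=16, LS_Task 9=18) = 16; LS_Task 4 = 16−14 = 2
LF_Task 3 = min(LS_Task 6=19, LS_Task 8=16) = 16; LS_Task 3 = 16−4 = 12
LF_Task 2 = min(LS_Task 5=19, LS_Task 7=21, LS_Task 10=24) = 19; LS_Task 2 = 19−8 = 11
LF_Task 1 = min(LS_Task 4=2, LS_Task 9=18) = 2; LS_Task 1 = 2−2 = 0
Slack_Task 7 = LS_Task 7 − ES_Task 7 = 21 − 16 = 5

5 hours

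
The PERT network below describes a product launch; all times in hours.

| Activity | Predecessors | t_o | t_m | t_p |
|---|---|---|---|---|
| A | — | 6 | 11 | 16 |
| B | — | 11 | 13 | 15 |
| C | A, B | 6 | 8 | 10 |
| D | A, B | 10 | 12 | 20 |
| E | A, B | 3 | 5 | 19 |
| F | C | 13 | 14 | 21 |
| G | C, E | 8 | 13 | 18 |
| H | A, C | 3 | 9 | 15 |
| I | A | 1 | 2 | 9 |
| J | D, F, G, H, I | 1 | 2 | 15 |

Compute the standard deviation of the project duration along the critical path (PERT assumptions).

2.85 hours

te_A = (6 + 4·11 + 16)/6 = 66/6 = 11; σ²_A = ((16−6)/6)² = 2.778
te_B = (11 + 4·13 + 15)/6 = 78/6 = 13; σ²_B = ((15−11)/6)² = 0.444
te_C = (6 + 4·8 + 10)/6 = 48/6 = 8; σ²_C = ((10−6)/6)² = 0.444
te_D = (10 + 4·12 + 20)/6 = 78/6 = 13; σ²_D = ((20−10)/6)² = 2.778
te_E = (3 + 4·5 + 19)/6 = 42/6 = 7; σ²_E = ((19−3)/6)² = 7.111
te_F = (13 + 4·14 + 21)/6 = 90/6 = 15; σ²_F = ((21−13)/6)² = 1.778
te_G = (8 + 4·13 + 18)/6 = 78/6 = 13; σ²_G = ((18−8)/6)² = 2.778
te_H = (3 + 4·9 + 15)/6 = 54/6 = 9; σ²_H = ((15−3)/6)² = 4.000
te_I = (1 + 4·2 + 9)/6 = 18/6 = 3; σ²_I = ((9−1)/6)² = 1.778
te_J = (1 + 4·2 + 15)/6 = 24/6 = 4; σ²_J = ((15−1)/6)² = 5.444

Forward pass:
ES_A = 0; EF_A = 11
ES_B = 0; EF_B = 13
ES_C = max(EF_A=11, EF_B=13) = 13; EF_C = 13+8 = 21
ES_D = max(EF_A=11, EF_B=13) = 13; EF_D = 13+13 = 26
ES_E = max(EF_A=11, EF_B=13) = 13; EF_E = 13+7 = 20
ES_F = 21; EF_F = 21+15 = 36
ES_G = max(EF_C=21, EF_E=20) = 21; EF_G = 21+13 = 34
ES_H = max(EF_A=11, EF_C=21) = 21; EF_H = 21+9 = 30
ES_I = 11; EF_I = 11+3 = 14
ES_J = max(EF_D=26, EF_F=36, EF_G=34, EF_H=30, EF_I=14) = 36; EF_J = 36+4 = 40
Expected project duration μ = 40 hours. Critical path: B → C → F → J.

Variance along critical path = 0.444 + 0.444 + 1.778 + 5.444 = 8.111
σ = √8.111 = 2.848 hours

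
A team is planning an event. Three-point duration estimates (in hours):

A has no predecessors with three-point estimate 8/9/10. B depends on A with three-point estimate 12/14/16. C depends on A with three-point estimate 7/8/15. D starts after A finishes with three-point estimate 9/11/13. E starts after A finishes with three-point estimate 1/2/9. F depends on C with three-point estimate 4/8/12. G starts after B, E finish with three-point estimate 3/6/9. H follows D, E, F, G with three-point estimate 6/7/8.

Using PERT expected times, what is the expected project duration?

36 hours

te_A = (8 + 4·9 + 10)/6 = 54/6 = 9
te_B = (12 + 4·14 + 16)/6 = 84/6 = 14
te_C = (7 + 4·8 + 15)/6 = 54/6 = 9
te_D = (9 + 4·11 + 13)/6 = 66/6 = 11
te_E = (1 + 4·2 + 9)/6 = 18/6 = 3
te_F = (4 + 4·8 + 12)/6 = 48/6 = 8
te_G = (3 + 4·6 + 9)/6 = 36/6 = 6
te_H = (6 + 4·7 + 8)/6 = 42/6 = 7

Forward pass:
ES_A = 0; EF_A = 9
ES_B = 9; EF_B = 9+14 = 23
ES_C = 9; EF_C = 9+9 = 18
ES_D = 9; EF_D = 9+11 = 20
ES_E = 9; EF_E = 9+3 = 12
ES_F = 18; EF_F = 18+8 = 26
ES_G = max(EF_B=23, EF_E=12) = 23; EF_G = 23+6 = 29
ES_H = max(EF_D=20, EF_E=12, EF_F=26, EF_G=29) = 29; EF_H = 29+7 = 36
Expected project duration μ = 36 hours. Critical path: A → B → G → H.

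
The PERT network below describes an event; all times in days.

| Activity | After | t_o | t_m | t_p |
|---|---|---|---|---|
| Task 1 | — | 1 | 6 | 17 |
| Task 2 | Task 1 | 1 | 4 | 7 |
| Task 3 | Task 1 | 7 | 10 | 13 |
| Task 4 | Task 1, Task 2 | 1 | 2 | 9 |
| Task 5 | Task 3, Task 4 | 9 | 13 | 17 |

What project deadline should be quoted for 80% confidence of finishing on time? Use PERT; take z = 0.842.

te_Task 1 = (1 + 4·6 + 17)/6 = 42/6 = 7; σ²_Task 1 = ((17−1)/6)² = 7.111
te_Task 2 = (1 + 4·4 + 7)/6 = 24/6 = 4; σ²_Task 2 = ((7−1)/6)² = 1.000
te_Task 3 = (7 + 4·10 + 13)/6 = 60/6 = 10; σ²_Task 3 = ((13−7)/6)² = 1.000
te_Task 4 = (1 + 4·2 + 9)/6 = 18/6 = 3; σ²_Task 4 = ((9−1)/6)² = 1.778
te_Task 5 = (9 + 4·13 + 17)/6 = 78/6 = 13; σ²_Task 5 = ((17−9)/6)² = 1.778

Forward pass:
ES_Task 1 = 0; EF_Task 1 = 7
ES_Task 2 = 7; EF_Task 2 = 7+4 = 11
ES_Task 3 = 7; EF_Task 3 = 7+10 = 17
ES_Task 4 = max(EF_Task 1=7, EF_Task 2=11) = 11; EF_Task 4 = 11+3 = 14
ES_Task 5 = max(EF_Task 3=17, EF_Task 4=14) = 17; EF_Task 5 = 17+13 = 30
Expected project duration μ = 30 days. Critical path: Task 1 → Task 3 → Task 5.

Variance along critical path = 7.111 + 1.000 + 1.778 = 9.889; σ = 3.145 days.
D = μ + z·σ = 30 + 0.842·3.145 = 32.6 days

32.6 days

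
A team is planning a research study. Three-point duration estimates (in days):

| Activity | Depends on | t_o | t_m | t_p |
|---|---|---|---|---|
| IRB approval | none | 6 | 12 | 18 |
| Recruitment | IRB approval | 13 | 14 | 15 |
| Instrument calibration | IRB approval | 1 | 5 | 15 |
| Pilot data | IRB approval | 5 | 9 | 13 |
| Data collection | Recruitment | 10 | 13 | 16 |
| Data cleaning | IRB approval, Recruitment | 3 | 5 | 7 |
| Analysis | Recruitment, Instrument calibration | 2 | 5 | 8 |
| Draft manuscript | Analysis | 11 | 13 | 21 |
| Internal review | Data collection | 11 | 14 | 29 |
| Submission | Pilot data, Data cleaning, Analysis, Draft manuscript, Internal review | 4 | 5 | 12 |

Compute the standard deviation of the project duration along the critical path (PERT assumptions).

te_IRB approval = (6 + 4·12 + 18)/6 = 72/6 = 12; σ²_IRB approval = ((18−6)/6)² = 4.000
te_Recruitment = (13 + 4·14 + 15)/6 = 84/6 = 14; σ²_Recruitment = ((15−13)/6)² = 0.111
te_Instrument calibration = (1 + 4·5 + 15)/6 = 36/6 = 6; σ²_Instrument calibration = ((15−1)/6)² = 5.444
te_Pilot data = (5 + 4·9 + 13)/6 = 54/6 = 9; σ²_Pilot data = ((13−5)/6)² = 1.778
te_Data collection = (10 + 4·13 + 16)/6 = 78/6 = 13; σ²_Data collection = ((16−10)/6)² = 1.000
te_Data cleaning = (3 + 4·5 + 7)/6 = 30/6 = 5; σ²_Data cleaning = ((7−3)/6)² = 0.444
te_Analysis = (2 + 4·5 + 8)/6 = 30/6 = 5; σ²_Analysis = ((8−2)/6)² = 1.000
te_Draft manuscript = (11 + 4·13 + 21)/6 = 84/6 = 14; σ²_Draft manuscript = ((21−11)/6)² = 2.778
te_Internal review = (11 + 4·14 + 29)/6 = 96/6 = 16; σ²_Internal review = ((29−11)/6)² = 9.000
te_Submission = (4 + 4·5 + 12)/6 = 36/6 = 6; σ²_Submission = ((12−4)/6)² = 1.778

Forward pass:
ES_IRB approval = 0; EF_IRB approval = 12
ES_Recruitment = 12; EF_Recruitment = 12+14 = 26
ES_Instrument calibration = 12; EF_Instrument calibration = 12+6 = 18
ES_Pilot data = 12; EF_Pilot data = 12+9 = 21
ES_Data collection = 26; EF_Data collection = 26+13 = 39
ES_Data cleaning = max(EF_IRB approval=12, EF_Recruitment=26) = 26; EF_Data cleaning = 26+5 = 31
ES_Analysis = max(EF_Recruitment=26, EF_Instrument calibration=18) = 26; EF_Analysis = 26+5 = 31
ES_Draft manuscript = 31; EF_Draft manuscript = 31+14 = 45
ES_Internal review = 39; EF_Internal review = 39+16 = 55
ES_Submission = max(EF_Pilot data=21, EF_Data cleaning=31, EF_Analysis=31, EF_Draft manuscript=45, EF_Internal review=55) = 55; EF_Submission = 55+6 = 61
Expected project duration μ = 61 days. Critical path: IRB approval → Recruitment → Data collection → Internal review → Submission.

Variance along critical path = 4.000 + 0.111 + 1.000 + 9.000 + 1.778 = 15.889
σ = √15.889 = 3.986 days

3.99 days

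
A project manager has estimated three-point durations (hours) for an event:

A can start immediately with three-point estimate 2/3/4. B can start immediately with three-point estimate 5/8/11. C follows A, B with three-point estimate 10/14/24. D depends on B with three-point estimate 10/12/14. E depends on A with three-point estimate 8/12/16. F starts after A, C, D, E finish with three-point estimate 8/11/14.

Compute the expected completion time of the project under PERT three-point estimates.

te_A = (2 + 4·3 + 4)/6 = 18/6 = 3
te_B = (5 + 4·8 + 11)/6 = 48/6 = 8
te_C = (10 + 4·14 + 24)/6 = 90/6 = 15
te_D = (10 + 4·12 + 14)/6 = 72/6 = 12
te_E = (8 + 4·12 + 16)/6 = 72/6 = 12
te_F = (8 + 4·11 + 14)/6 = 66/6 = 11

Forward pass:
ES_A = 0; EF_A = 3
ES_B = 0; EF_B = 8
ES_C = max(EF_A=3, EF_B=8) = 8; EF_C = 8+15 = 23
ES_D = 8; EF_D = 8+12 = 20
ES_E = 3; EF_E = 3+12 = 15
ES_F = max(EF_A=3, EF_C=23, EF_D=20, EF_E=15) = 23; EF_F = 23+11 = 34
Expected project duration μ = 34 hours. Critical path: B → C → F.

34 hours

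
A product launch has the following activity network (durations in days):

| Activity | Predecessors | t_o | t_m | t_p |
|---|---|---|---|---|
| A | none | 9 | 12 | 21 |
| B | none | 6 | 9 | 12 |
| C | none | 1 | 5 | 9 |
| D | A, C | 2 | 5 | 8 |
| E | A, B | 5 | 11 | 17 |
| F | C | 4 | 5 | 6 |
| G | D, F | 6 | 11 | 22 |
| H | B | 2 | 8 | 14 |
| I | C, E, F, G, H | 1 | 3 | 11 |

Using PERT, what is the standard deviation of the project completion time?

3.86 days

te_A = (9 + 4·12 + 21)/6 = 78/6 = 13; σ²_A = ((21−9)/6)² = 4.000
te_B = (6 + 4·9 + 12)/6 = 54/6 = 9; σ²_B = ((12−6)/6)² = 1.000
te_C = (1 + 4·5 + 9)/6 = 30/6 = 5; σ²_C = ((9−1)/6)² = 1.778
te_D = (2 + 4·5 + 8)/6 = 30/6 = 5; σ²_D = ((8−2)/6)² = 1.000
te_E = (5 + 4·11 + 17)/6 = 66/6 = 11; σ²_E = ((17−5)/6)² = 4.000
te_F = (4 + 4·5 + 6)/6 = 30/6 = 5; σ²_F = ((6−4)/6)² = 0.111
te_G = (6 + 4·11 + 22)/6 = 72/6 = 12; σ²_G = ((22−6)/6)² = 7.111
te_H = (2 + 4·8 + 14)/6 = 48/6 = 8; σ²_H = ((14−2)/6)² = 4.000
te_I = (1 + 4·3 + 11)/6 = 24/6 = 4; σ²_I = ((11−1)/6)² = 2.778

Forward pass:
ES_A = 0; EF_A = 13
ES_B = 0; EF_B = 9
ES_C = 0; EF_C = 5
ES_D = max(EF_A=13, EF_C=5) = 13; EF_D = 13+5 = 18
ES_E = max(EF_A=13, EF_B=9) = 13; EF_E = 13+11 = 24
ES_F = 5; EF_F = 5+5 = 10
ES_G = max(EF_D=18, EF_F=10) = 18; EF_G = 18+12 = 30
ES_H = 9; EF_H = 9+8 = 17
ES_I = max(EF_C=5, EF_E=24, EF_F=10, EF_G=30, EF_H=17) = 30; EF_I = 30+4 = 34
Expected project duration μ = 34 days. Critical path: A → D → G → I.

Variance along critical path = 4.000 + 1.000 + 7.111 + 2.778 = 14.889
σ = √14.889 = 3.859 days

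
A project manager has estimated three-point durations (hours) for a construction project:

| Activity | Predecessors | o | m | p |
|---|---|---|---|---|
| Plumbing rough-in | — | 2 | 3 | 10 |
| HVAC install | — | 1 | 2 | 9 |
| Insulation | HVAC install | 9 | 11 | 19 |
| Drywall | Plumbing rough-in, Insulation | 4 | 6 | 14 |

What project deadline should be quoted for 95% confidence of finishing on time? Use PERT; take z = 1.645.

te_Plumbing rough-in = (2 + 4·3 + 10)/6 = 24/6 = 4; σ²_Plumbing rough-in = ((10−2)/6)² = 1.778
te_HVAC install = (1 + 4·2 + 9)/6 = 18/6 = 3; σ²_HVAC install = ((9−1)/6)² = 1.778
te_Insulation = (9 + 4·11 + 19)/6 = 72/6 = 12; σ²_Insulation = ((19−9)/6)² = 2.778
te_Drywall = (4 + 4·6 + 14)/6 = 42/6 = 7; σ²_Drywall = ((14−4)/6)² = 2.778

Forward pass:
ES_Plumbing rough-in = 0; EF_Plumbing rough-in = 4
ES_HVAC install = 0; EF_HVAC install = 3
ES_Insulation = 3; EF_Insulation = 3+12 = 15
ES_Drywall = max(EF_Plumbing rough-in=4, EF_Insulation=15) = 15; EF_Drywall = 15+7 = 22
Expected project duration μ = 22 hours. Critical path: HVAC install → Insulation → Drywall.

Variance along critical path = 1.778 + 2.778 + 2.778 = 7.333; σ = 2.708 hours.
D = μ + z·σ = 22 + 1.645·2.708 = 26.5 hours

26.5 hours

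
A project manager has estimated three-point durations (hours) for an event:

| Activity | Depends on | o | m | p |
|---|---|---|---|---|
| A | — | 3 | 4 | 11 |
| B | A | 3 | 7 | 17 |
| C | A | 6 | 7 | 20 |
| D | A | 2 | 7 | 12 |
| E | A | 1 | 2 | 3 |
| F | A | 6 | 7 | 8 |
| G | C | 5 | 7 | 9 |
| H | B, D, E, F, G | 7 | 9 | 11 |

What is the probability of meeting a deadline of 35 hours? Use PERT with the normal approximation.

0.960

te_A = (3 + 4·4 + 11)/6 = 30/6 = 5; σ²_A = ((11−3)/6)² = 1.778
te_B = (3 + 4·7 + 17)/6 = 48/6 = 8; σ²_B = ((17−3)/6)² = 5.444
te_C = (6 + 4·7 + 20)/6 = 54/6 = 9; σ²_C = ((20−6)/6)² = 5.444
te_D = (2 + 4·7 + 12)/6 = 42/6 = 7; σ²_D = ((12−2)/6)² = 2.778
te_E = (1 + 4·2 + 3)/6 = 12/6 = 2; σ²_E = ((3−1)/6)² = 0.111
te_F = (6 + 4·7 + 8)/6 = 42/6 = 7; σ²_F = ((8−6)/6)² = 0.111
te_G = (5 + 4·7 + 9)/6 = 42/6 = 7; σ²_G = ((9−5)/6)² = 0.444
te_H = (7 + 4·9 + 11)/6 = 54/6 = 9; σ²_H = ((11−7)/6)² = 0.444

Forward pass:
ES_A = 0; EF_A = 5
ES_B = 5; EF_B = 5+8 = 13
ES_C = 5; EF_C = 5+9 = 14
ES_D = 5; EF_D = 5+7 = 12
ES_E = 5; EF_E = 5+2 = 7
ES_F = 5; EF_F = 5+7 = 12
ES_G = 14; EF_G = 14+7 = 21
ES_H = max(EF_B=13, EF_D=12, EF_E=7, EF_F=12, EF_G=21) = 21; EF_H = 21+9 = 30
Expected project duration μ = 30 hours. Critical path: A → C → G → H.

Variance along critical path = 1.778 + 5.444 + 0.444 + 0.444 = 8.111; σ = √8.111 = 2.848 hours.
Z = (35 − 30) / 2.848 = 1.756
P(T ≤ 35) = Φ(1.756) ≈ 0.960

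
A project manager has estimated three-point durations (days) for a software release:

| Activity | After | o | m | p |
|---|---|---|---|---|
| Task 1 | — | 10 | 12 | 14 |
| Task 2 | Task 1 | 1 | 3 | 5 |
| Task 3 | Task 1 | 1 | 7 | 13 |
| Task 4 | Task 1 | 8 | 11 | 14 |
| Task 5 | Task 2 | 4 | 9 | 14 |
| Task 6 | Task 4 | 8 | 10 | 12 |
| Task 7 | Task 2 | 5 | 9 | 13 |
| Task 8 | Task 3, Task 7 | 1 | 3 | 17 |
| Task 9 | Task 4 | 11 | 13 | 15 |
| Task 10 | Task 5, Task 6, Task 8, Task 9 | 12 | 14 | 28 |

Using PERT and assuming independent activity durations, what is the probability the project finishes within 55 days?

te_Task 1 = (10 + 4·12 + 14)/6 = 72/6 = 12; σ²_Task 1 = ((14−10)/6)² = 0.444
te_Task 2 = (1 + 4·3 + 5)/6 = 18/6 = 3; σ²_Task 2 = ((5−1)/6)² = 0.444
te_Task 3 = (1 + 4·7 + 13)/6 = 42/6 = 7; σ²_Task 3 = ((13−1)/6)² = 4.000
te_Task 4 = (8 + 4·11 + 14)/6 = 66/6 = 11; σ²_Task 4 = ((14−8)/6)² = 1.000
te_Task 5 = (4 + 4·9 + 14)/6 = 54/6 = 9; σ²_Task 5 = ((14−4)/6)² = 2.778
te_Task 6 = (8 + 4·10 + 12)/6 = 60/6 = 10; σ²_Task 6 = ((12−8)/6)² = 0.444
te_Task 7 = (5 + 4·9 + 13)/6 = 54/6 = 9; σ²_Task 7 = ((13−5)/6)² = 1.778
te_Task 8 = (1 + 4·3 + 17)/6 = 30/6 = 5; σ²_Task 8 = ((17−1)/6)² = 7.111
te_Task 9 = (11 + 4·13 + 15)/6 = 78/6 = 13; σ²_Task 9 = ((15−11)/6)² = 0.444
te_Task 10 = (12 + 4·14 + 28)/6 = 96/6 = 16; σ²_Task 10 = ((28−12)/6)² = 7.111

Forward pass:
ES_Task 1 = 0; EF_Task 1 = 12
ES_Task 2 = 12; EF_Task 2 = 12+3 = 15
ES_Task 3 = 12; EF_Task 3 = 12+7 = 19
ES_Task 4 = 12; EF_Task 4 = 12+11 = 23
ES_Task 5 = 15; EF_Task 5 = 15+9 = 24
ES_Task 6 = 23; EF_Task 6 = 23+10 = 33
ES_Task 7 = 15; EF_Task 7 = 15+9 = 24
ES_Task 8 = max(EF_Task 3=19, EF_Task 7=24) = 24; EF_Task 8 = 24+5 = 29
ES_Task 9 = 23; EF_Task 9 = 23+13 = 36
ES_Task 10 = max(EF_Task 5=24, EF_Task 6=33, EF_Task 8=29, EF_Task 9=36) = 36; EF_Task 10 = 36+16 = 52
Expected project duration μ = 52 days. Critical path: Task 1 → Task 4 → Task 9 → Task 10.

Variance along critical path = 0.444 + 1.000 + 0.444 + 7.111 = 9.000; σ = √9.000 = 3.000 days.
Z = (55 − 52) / 3.000 = 1.000
P(T ≤ 55) = Φ(1.000) ≈ 0.841

0.841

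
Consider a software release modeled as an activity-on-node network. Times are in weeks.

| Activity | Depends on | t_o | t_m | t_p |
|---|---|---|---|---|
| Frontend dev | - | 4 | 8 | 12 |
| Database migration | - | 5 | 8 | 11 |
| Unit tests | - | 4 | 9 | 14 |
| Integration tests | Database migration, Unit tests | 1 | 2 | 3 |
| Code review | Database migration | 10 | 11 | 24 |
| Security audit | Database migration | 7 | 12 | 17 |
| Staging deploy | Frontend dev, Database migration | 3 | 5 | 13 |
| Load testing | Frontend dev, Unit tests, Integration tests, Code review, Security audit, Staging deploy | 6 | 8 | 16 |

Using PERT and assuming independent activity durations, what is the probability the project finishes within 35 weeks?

0.950

te_Frontend dev = (4 + 4·8 + 12)/6 = 48/6 = 8; σ²_Frontend dev = ((12−4)/6)² = 1.778
te_Database migration = (5 + 4·8 + 11)/6 = 48/6 = 8; σ²_Database migration = ((11−5)/6)² = 1.000
te_Unit tests = (4 + 4·9 + 14)/6 = 54/6 = 9; σ²_Unit tests = ((14−4)/6)² = 2.778
te_Integration tests = (1 + 4·2 + 3)/6 = 12/6 = 2; σ²_Integration tests = ((3−1)/6)² = 0.111
te_Code review = (10 + 4·11 + 24)/6 = 78/6 = 13; σ²_Code review = ((24−10)/6)² = 5.444
te_Security audit = (7 + 4·12 + 17)/6 = 72/6 = 12; σ²_Security audit = ((17−7)/6)² = 2.778
te_Staging deploy = (3 + 4·5 + 13)/6 = 36/6 = 6; σ²_Staging deploy = ((13−3)/6)² = 2.778
te_Load testing = (6 + 4·8 + 16)/6 = 54/6 = 9; σ²_Load testing = ((16−6)/6)² = 2.778

Forward pass:
ES_Frontend dev = 0; EF_Frontend dev = 8
ES_Database migration = 0; EF_Database migration = 8
ES_Unit tests = 0; EF_Unit tests = 9
ES_Integration tests = max(EF_Database migration=8, EF_Unit tests=9) = 9; EF_Integration tests = 9+2 = 11
ES_Code review = 8; EF_Code review = 8+13 = 21
ES_Security audit = 8; EF_Security audit = 8+12 = 20
ES_Staging deploy = max(EF_Frontend dev=8, EF_Database migration=8) = 8; EF_Staging deploy = 8+6 = 14
ES_Load testing = max(EF_Frontend dev=8, EF_Unit tests=9, EF_Integration tests=11, EF_Code review=21, EF_Security audit=20, EF_Staging deploy=14) = 21; EF_Load testing = 21+9 = 30
Expected project duration μ = 30 weeks. Critical path: Database migration → Code review → Load testing.

Variance along critical path = 1.000 + 5.444 + 2.778 = 9.222; σ = √9.222 = 3.037 weeks.
Z = (35 − 30) / 3.037 = 1.646
P(T ≤ 35) = Φ(1.646) ≈ 0.950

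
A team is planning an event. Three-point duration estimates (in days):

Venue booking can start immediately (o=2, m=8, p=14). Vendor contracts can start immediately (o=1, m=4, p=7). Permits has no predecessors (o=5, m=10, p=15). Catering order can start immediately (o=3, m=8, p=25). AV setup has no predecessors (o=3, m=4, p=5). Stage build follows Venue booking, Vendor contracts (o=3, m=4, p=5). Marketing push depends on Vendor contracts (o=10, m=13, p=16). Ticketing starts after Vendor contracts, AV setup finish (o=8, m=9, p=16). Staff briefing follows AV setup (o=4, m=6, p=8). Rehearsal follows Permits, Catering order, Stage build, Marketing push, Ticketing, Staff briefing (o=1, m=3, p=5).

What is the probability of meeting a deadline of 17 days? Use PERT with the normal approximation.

te_Venue booking = (2 + 4·8 + 14)/6 = 48/6 = 8; σ²_Venue booking = ((14−2)/6)² = 4.000
te_Vendor contracts = (1 + 4·4 + 7)/6 = 24/6 = 4; σ²_Vendor contracts = ((7−1)/6)² = 1.000
te_Permits = (5 + 4·10 + 15)/6 = 60/6 = 10; σ²_Permits = ((15−5)/6)² = 2.778
te_Catering order = (3 + 4·8 + 25)/6 = 60/6 = 10; σ²_Catering order = ((25−3)/6)² = 13.444
te_AV setup = (3 + 4·4 + 5)/6 = 24/6 = 4; σ²_AV setup = ((5−3)/6)² = 0.111
te_Stage build = (3 + 4·4 + 5)/6 = 24/6 = 4; σ²_Stage build = ((5−3)/6)² = 0.111
te_Marketing push = (10 + 4·13 + 16)/6 = 78/6 = 13; σ²_Marketing push = ((16−10)/6)² = 1.000
te_Ticketing = (8 + 4·9 + 16)/6 = 60/6 = 10; σ²_Ticketing = ((16−8)/6)² = 1.778
te_Staff briefing = (4 + 4·6 + 8)/6 = 36/6 = 6; σ²_Staff briefing = ((8−4)/6)² = 0.444
te_Rehearsal = (1 + 4·3 + 5)/6 = 18/6 = 3; σ²_Rehearsal = ((5−1)/6)² = 0.444

Forward pass:
ES_Venue booking = 0; EF_Venue booking = 8
ES_Vendor contracts = 0; EF_Vendor contracts = 4
ES_Permits = 0; EF_Permits = 10
ES_Catering order = 0; EF_Catering order = 10
ES_AV setup = 0; EF_AV setup = 4
ES_Stage build = max(EF_Venue booking=8, EF_Vendor contracts=4) = 8; EF_Stage build = 8+4 = 12
ES_Marketing push = 4; EF_Marketing push = 4+13 = 17
ES_Ticketing = max(EF_Vendor contracts=4, EF_AV setup=4) = 4; EF_Ticketing = 4+10 = 14
ES_Staff briefing = 4; EF_Staff briefing = 4+6 = 10
ES_Rehearsal = max(EF_Permits=10, EF_Catering order=10, EF_Stage build=12, EF_Marketing push=17, EF_Ticketing=14, EF_Staff briefing=10) = 17; EF_Rehearsal = 17+3 = 20
Expected project duration μ = 20 days. Critical path: Vendor contracts → Marketing push → Rehearsal.

Variance along critical path = 1.000 + 1.000 + 0.444 = 2.444; σ = √2.444 = 1.563 days.
Z = (17 − 20) / 1.563 = -1.919
P(T ≤ 17) = Φ(-1.919) ≈ 0.028

0.028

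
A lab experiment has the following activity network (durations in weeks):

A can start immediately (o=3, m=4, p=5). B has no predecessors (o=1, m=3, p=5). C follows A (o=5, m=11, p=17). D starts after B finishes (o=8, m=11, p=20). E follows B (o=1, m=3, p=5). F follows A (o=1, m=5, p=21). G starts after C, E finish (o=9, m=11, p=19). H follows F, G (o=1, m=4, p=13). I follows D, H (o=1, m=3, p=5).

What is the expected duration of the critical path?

35 weeks

te_A = (3 + 4·4 + 5)/6 = 24/6 = 4
te_B = (1 + 4·3 + 5)/6 = 18/6 = 3
te_C = (5 + 4·11 + 17)/6 = 66/6 = 11
te_D = (8 + 4·11 + 20)/6 = 72/6 = 12
te_E = (1 + 4·3 + 5)/6 = 18/6 = 3
te_F = (1 + 4·5 + 21)/6 = 42/6 = 7
te_G = (9 + 4·11 + 19)/6 = 72/6 = 12
te_H = (1 + 4·4 + 13)/6 = 30/6 = 5
te_I = (1 + 4·3 + 5)/6 = 18/6 = 3

Forward pass:
ES_A = 0; EF_A = 4
ES_B = 0; EF_B = 3
ES_C = 4; EF_C = 4+11 = 15
ES_D = 3; EF_D = 3+12 = 15
ES_E = 3; EF_E = 3+3 = 6
ES_F = 4; EF_F = 4+7 = 11
ES_G = max(EF_C=15, EF_E=6) = 15; EF_G = 15+12 = 27
ES_H = max(EF_F=11, EF_G=27) = 27; EF_H = 27+5 = 32
ES_I = max(EF_D=15, EF_H=32) = 32; EF_I = 32+3 = 35
Expected project duration μ = 35 weeks. Critical path: A → C → G → H → I.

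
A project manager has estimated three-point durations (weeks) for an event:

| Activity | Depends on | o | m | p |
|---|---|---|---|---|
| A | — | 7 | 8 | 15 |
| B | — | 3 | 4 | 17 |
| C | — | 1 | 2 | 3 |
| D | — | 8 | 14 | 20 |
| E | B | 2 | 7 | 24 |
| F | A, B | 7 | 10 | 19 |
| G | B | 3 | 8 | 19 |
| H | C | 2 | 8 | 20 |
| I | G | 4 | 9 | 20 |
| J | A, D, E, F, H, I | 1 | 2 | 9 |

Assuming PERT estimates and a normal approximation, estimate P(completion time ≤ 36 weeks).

te_A = (7 + 4·8 + 15)/6 = 54/6 = 9; σ²_A = ((15−7)/6)² = 1.778
te_B = (3 + 4·4 + 17)/6 = 36/6 = 6; σ²_B = ((17−3)/6)² = 5.444
te_C = (1 + 4·2 + 3)/6 = 12/6 = 2; σ²_C = ((3−1)/6)² = 0.111
te_D = (8 + 4·14 + 20)/6 = 84/6 = 14; σ²_D = ((20−8)/6)² = 4.000
te_E = (2 + 4·7 + 24)/6 = 54/6 = 9; σ²_E = ((24−2)/6)² = 13.444
te_F = (7 + 4·10 + 19)/6 = 66/6 = 11; σ²_F = ((19−7)/6)² = 4.000
te_G = (3 + 4·8 + 19)/6 = 54/6 = 9; σ²_G = ((19−3)/6)² = 7.111
te_H = (2 + 4·8 + 20)/6 = 54/6 = 9; σ²_H = ((20−2)/6)² = 9.000
te_I = (4 + 4·9 + 20)/6 = 60/6 = 10; σ²_I = ((20−4)/6)² = 7.111
te_J = (1 + 4·2 + 9)/6 = 18/6 = 3; σ²_J = ((9−1)/6)² = 1.778

Forward pass:
ES_A = 0; EF_A = 9
ES_B = 0; EF_B = 6
ES_C = 0; EF_C = 2
ES_D = 0; EF_D = 14
ES_E = 6; EF_E = 6+9 = 15
ES_F = max(EF_A=9, EF_B=6) = 9; EF_F = 9+11 = 20
ES_G = 6; EF_G = 6+9 = 15
ES_H = 2; EF_H = 2+9 = 11
ES_I = 15; EF_I = 15+10 = 25
ES_J = max(EF_A=9, EF_D=14, EF_E=15, EF_F=20, EF_H=11, EF_I=25) = 25; EF_J = 25+3 = 28
Expected project duration μ = 28 weeks. Critical path: B → G → I → J.

Variance along critical path = 5.444 + 7.111 + 7.111 + 1.778 = 21.444; σ = √21.444 = 4.631 weeks.
Z = (36 − 28) / 4.631 = 1.728
P(T ≤ 36) = Φ(1.728) ≈ 0.958

0.958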